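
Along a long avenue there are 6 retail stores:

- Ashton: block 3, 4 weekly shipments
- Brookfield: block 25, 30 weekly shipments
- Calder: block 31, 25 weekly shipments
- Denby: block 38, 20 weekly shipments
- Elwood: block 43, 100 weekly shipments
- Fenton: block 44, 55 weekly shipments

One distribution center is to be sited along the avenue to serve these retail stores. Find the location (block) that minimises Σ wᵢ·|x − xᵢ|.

For a sum of weighted absolute distances on a line, the optimum is the weighted median (not the mean). Total weight W = 234; half-weight = 117.
Sort by position and accumulate weight:
  block 3 (Ashton, w=4) → cum 4
  block 25 (Brookfield, w=30) → cum 34
  block 31 (Calder, w=25) → cum 59
  block 38 (Denby, w=20) → cum 79
  block 43 (Elwood, w=100) → cum 179  ≥ 117 → median here
  block 44 (Fenton, w=55) → cum 234
Optimal location: block 43.

x = 43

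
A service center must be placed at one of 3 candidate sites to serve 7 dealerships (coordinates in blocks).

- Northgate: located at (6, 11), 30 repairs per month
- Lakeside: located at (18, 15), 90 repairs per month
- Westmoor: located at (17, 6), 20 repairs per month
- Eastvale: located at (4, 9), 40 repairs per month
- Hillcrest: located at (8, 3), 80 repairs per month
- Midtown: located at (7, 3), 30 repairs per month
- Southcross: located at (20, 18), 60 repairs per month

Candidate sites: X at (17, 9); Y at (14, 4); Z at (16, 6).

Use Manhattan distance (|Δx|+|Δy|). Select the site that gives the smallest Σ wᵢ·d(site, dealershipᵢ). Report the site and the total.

Total weighted distance at each candidate:
  X (17, 9): total = 4000
  Y (14, 4): total = 4500
  Z (16, 6): total = 4260
Minimum is at X with total 4000 blocks.

X, total 4000 blocks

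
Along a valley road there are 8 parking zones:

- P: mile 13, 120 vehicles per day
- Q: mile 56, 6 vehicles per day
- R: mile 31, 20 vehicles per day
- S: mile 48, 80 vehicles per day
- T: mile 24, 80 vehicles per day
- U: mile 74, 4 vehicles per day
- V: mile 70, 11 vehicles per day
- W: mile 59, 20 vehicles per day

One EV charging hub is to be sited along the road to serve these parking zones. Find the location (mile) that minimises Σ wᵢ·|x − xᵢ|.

x = 24

For a sum of weighted absolute distances on a line, the optimum is the weighted median (not the mean). Total weight W = 341; half-weight = 170.5.
Sort by position and accumulate weight:
  mile 13 (P, w=120) → cum 120
  mile 24 (T, w=80) → cum 200  ≥ 170.5 → median here
  mile 31 (R, w=20) → cum 220
  mile 48 (S, w=80) → cum 300
  mile 56 (Q, w=6) → cum 306
  mile 59 (W, w=20) → cum 326
  mile 70 (V, w=11) → cum 337
  mile 74 (U, w=4) → cum 341
Optimal location: mile 24.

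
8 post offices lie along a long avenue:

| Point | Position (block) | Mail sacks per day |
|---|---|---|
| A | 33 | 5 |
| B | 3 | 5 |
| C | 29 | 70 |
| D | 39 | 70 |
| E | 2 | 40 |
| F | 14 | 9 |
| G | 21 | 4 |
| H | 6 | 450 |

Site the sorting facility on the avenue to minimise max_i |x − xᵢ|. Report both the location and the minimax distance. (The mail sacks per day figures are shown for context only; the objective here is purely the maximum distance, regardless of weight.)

The 1-center on a line is the midpoint of the two extreme points: leftmost at 2, rightmost at 39.
Optimal location = (2 + 39)/2 = 20.5; maximum distance = (39 − 2)/2 = 18.5.

location 20.5, max distance 18.5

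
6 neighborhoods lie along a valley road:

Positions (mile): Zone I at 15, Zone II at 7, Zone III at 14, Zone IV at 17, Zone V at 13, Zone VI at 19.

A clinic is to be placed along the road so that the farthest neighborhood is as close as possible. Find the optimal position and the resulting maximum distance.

The 1-center on a line is the midpoint of the two extreme points: leftmost at 7, rightmost at 19.
Optimal location = (7 + 19)/2 = 13; maximum distance = (19 − 7)/2 = 6.

location 13, max distance 6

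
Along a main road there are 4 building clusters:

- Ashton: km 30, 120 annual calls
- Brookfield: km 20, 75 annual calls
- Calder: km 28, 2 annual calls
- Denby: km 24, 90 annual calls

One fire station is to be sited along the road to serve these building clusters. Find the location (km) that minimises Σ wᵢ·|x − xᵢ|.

For a sum of weighted absolute distances on a line, the optimum is the weighted median (not the mean). Total weight W = 287; half-weight = 143.5.
Sort by position and accumulate weight:
  km 20 (Brookfield, w=75) → cum 75
  km 24 (Denby, w=90) → cum 165  ≥ 143.5 → median here
  km 28 (Calder, w=2) → cum 167
  km 30 (Ashton, w=120) → cum 287
Optimal location: km 24.

x = 24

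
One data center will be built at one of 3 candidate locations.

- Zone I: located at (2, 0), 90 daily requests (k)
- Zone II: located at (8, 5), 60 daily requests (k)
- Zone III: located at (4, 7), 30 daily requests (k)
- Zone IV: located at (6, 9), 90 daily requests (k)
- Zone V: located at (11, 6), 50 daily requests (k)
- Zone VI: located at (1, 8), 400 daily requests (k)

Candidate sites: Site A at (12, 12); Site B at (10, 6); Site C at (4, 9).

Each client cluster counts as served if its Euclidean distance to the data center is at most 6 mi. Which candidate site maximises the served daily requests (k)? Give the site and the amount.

Coverage radius r = 6 mi; a point is covered iff (Δx)²+(Δy)² ≤ 6² = 36.
  Site A (12, 12): covers {none} → 0
  Site B (10, 6): covers {Zone II, Zone IV, Zone V} → 200
  Site C (4, 9): covers {Zone II, Zone III, Zone IV, Zone VI} → 580
Maximum coverage at Site C: 580 daily requests (k).

Site C, covering 580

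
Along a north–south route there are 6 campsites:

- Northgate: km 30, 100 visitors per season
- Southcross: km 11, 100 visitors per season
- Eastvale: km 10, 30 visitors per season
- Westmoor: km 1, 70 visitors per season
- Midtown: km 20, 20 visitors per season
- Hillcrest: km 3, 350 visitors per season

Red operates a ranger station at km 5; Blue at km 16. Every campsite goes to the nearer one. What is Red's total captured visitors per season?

450

The indifferent point is the midpoint (5+16)/2 = 10.5; campsites left of it (closer to Red at 5) go to Red, those right go to Blue.
  Westmoor at 1 (w=70) → Red
  Hillcrest at 3 (w=350) → Red
  Eastvale at 10 (w=30) → Red
  Southcross at 11 (w=100) → Blue
  Midtown at 20 (w=20) → Blue
  Northgate at 30 (w=100) → Blue
Red captures 450; Blue captures 220.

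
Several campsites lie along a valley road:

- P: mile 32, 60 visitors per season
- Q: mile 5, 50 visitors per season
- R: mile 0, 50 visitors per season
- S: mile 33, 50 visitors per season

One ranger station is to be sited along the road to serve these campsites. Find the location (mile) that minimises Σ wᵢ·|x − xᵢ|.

For a sum of weighted absolute distances on a line, the optimum is the weighted median (not the mean). Total weight W = 210; half-weight = 105.
Sort by position and accumulate weight:
  mile 0 (R, w=50) → cum 50
  mile 5 (Q, w=50) → cum 100
  mile 32 (P, w=60) → cum 160  ≥ 105 → median here
  mile 33 (S, w=50) → cum 210
Optimal location: mile 32.

x = 32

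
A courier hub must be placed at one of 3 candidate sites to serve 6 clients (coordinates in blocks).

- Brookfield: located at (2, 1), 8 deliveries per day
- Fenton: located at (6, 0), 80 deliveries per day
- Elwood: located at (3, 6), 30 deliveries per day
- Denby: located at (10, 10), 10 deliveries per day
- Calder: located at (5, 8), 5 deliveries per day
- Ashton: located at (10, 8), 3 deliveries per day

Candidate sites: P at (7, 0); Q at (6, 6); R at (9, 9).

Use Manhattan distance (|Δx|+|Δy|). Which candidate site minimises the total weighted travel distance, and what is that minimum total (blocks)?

Total weighted distance at each candidate:
  P (7, 0): total = 641
  Q (6, 6): total = 755
  R (9, 9): total = 1401
Minimum is at P with total 641 blocks.

P, total 641 blocks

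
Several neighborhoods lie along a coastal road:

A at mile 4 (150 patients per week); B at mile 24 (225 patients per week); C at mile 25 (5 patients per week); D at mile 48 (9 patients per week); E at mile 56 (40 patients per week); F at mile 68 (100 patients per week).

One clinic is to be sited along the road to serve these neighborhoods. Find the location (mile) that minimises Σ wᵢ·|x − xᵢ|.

x = 24

For a sum of weighted absolute distances on a line, the optimum is the weighted median (not the mean). Total weight W = 529; half-weight = 264.5.
Sort by position and accumulate weight:
  mile 4 (A, w=150) → cum 150
  mile 24 (B, w=225) → cum 375  ≥ 264.5 → median here
  mile 25 (C, w=5) → cum 380
  mile 48 (D, w=9) → cum 389
  mile 56 (E, w=40) → cum 429
  mile 68 (F, w=100) → cum 529
Optimal location: mile 24.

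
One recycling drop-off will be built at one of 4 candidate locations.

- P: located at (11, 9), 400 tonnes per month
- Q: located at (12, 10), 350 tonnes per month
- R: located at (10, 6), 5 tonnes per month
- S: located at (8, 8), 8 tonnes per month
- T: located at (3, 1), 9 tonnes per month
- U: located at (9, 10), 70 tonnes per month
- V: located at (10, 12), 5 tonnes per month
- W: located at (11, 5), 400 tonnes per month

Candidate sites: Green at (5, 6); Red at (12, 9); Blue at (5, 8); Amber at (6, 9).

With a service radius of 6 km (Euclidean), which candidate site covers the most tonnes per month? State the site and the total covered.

Coverage radius r = 6 km; a point is covered iff (Δx)²+(Δy)² ≤ 6² = 36.
  Green (5, 6): covers {R, S, T, U} → 92
  Red (12, 9): covers {P, Q, R, S, U, V, W} → 1238
  Blue (5, 8): covers {R, S, U} → 83
  Amber (6, 9): covers {P, R, S, U, V} → 488
Maximum coverage at Red: 1238 tonnes per month.

Red, covering 1238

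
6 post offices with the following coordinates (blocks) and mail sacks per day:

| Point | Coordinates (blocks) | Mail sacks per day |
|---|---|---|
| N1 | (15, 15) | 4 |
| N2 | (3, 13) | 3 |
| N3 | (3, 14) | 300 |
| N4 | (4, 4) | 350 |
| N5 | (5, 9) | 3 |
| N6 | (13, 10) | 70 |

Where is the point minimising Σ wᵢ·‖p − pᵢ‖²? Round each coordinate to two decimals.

The minimiser of Σwᵢ‖p−pᵢ‖² is the weighted centroid p* = (Σwᵢpᵢ)/(Σwᵢ).
Σwᵢ = 730.
Σwᵢxᵢ = 4·15 + 3·3 + 300·3 + 350·4 + 3·5 + 70·13 = 3294.
Σwᵢyᵢ = 4·15 + 3·13 + 300·14 + 350·4 + 3·9 + 70·10 = 6426.
x* = 3294/730 = 4.51, y* = 6426/730 = 8.80.

(4.51, 8.80)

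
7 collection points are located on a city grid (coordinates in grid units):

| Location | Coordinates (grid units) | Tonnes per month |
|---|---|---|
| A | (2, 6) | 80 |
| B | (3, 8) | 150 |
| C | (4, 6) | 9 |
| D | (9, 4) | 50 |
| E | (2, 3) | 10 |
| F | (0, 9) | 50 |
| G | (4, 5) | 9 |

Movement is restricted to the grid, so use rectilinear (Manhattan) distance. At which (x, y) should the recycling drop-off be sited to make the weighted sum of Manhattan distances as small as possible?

Manhattan distance separates: Σwᵢ(|x−xᵢ|+|y−yᵢ|) = Σwᵢ|x−xᵢ| + Σwᵢ|y−yᵢ|, so x and y are optimised independently as 1-D weighted medians.
Total weight W = 358; half = 179.
x-coordinate, sorted with cumulative weight:
  x=0 (F, w=50) cum 50
  x=2 (A, w=80) cum 130
  x=2 (E, w=10) cum 140
  x=3 (B, w=150) cum 290  ← median
  x=4 (C, w=9) cum 299
  x=4 (G, w=9) cum 308
  x=9 (D, w=50) cum 358
⇒ x* = 3
y-coordinate, sorted with cumulative weight:
  y=3 (E, w=10) cum 10
  y=4 (D, w=50) cum 60
  y=5 (G, w=9) cum 69
  y=6 (A, w=80) cum 149
  y=6 (C, w=9) cum 158
  y=8 (B, w=150) cum 308  ← median
  y=9 (F, w=50) cum 358
⇒ y* = 8

(3, 8)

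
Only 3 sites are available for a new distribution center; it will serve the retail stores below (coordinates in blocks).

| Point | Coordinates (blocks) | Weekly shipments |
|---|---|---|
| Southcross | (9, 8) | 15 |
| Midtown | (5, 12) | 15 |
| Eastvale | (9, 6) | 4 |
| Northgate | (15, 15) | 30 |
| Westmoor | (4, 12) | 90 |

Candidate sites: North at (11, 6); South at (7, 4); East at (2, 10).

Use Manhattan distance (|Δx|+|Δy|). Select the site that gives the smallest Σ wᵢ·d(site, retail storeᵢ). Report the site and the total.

East, total 1154 blocks

Total weighted distance at each candidate:
  North (11, 6): total = 1808
  South (7, 4): total = 1816
  East (2, 10): total = 1154
Minimum is at East with total 1154 blocks.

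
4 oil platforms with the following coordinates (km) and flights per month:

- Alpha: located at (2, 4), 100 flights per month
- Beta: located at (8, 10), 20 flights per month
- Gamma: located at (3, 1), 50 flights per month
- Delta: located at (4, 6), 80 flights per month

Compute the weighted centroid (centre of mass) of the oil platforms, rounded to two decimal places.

The minimiser of Σwᵢ‖p−pᵢ‖² is the weighted centroid p* = (Σwᵢpᵢ)/(Σwᵢ).
Σwᵢ = 250.
Σwᵢxᵢ = 100·2 + 20·8 + 50·3 + 80·4 = 830.
Σwᵢyᵢ = 100·4 + 20·10 + 50·1 + 80·6 = 1130.
x* = 830/250 = 3.32, y* = 1130/250 = 4.52.

(3.32, 4.52)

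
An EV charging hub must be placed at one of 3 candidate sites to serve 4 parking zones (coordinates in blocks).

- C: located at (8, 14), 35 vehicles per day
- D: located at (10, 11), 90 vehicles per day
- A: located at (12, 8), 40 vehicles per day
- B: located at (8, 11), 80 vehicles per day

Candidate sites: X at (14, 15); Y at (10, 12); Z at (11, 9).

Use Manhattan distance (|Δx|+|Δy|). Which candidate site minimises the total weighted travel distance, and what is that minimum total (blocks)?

Total weighted distance at each candidate:
  X (14, 15): total = 2125
  Y (10, 12): total = 710
  Z (11, 9): total = 1030
Minimum is at Y with total 710 blocks.

Y, total 710 blocks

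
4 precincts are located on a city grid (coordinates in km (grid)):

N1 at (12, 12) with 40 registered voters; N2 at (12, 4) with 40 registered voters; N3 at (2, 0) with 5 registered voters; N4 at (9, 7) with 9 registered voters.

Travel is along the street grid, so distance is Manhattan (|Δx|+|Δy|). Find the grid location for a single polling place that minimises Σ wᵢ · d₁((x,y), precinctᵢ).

(12, 7)

Manhattan distance separates: Σwᵢ(|x−xᵢ|+|y−yᵢ|) = Σwᵢ|x−xᵢ| + Σwᵢ|y−yᵢ|, so x and y are optimised independently as 1-D weighted medians.
Total weight W = 94; half = 47.
x-coordinate, sorted with cumulative weight:
  x=2 (N3, w=5) cum 5
  x=9 (N4, w=9) cum 14
  x=12 (N1, w=40) cum 54  ← median
  x=12 (N2, w=40) cum 94
⇒ x* = 12
y-coordinate, sorted with cumulative weight:
  y=0 (N3, w=5) cum 5
  y=4 (N2, w=40) cum 45
  y=7 (N4, w=9) cum 54  ← median
  y=12 (N1, w=40) cum 94
⇒ y* = 7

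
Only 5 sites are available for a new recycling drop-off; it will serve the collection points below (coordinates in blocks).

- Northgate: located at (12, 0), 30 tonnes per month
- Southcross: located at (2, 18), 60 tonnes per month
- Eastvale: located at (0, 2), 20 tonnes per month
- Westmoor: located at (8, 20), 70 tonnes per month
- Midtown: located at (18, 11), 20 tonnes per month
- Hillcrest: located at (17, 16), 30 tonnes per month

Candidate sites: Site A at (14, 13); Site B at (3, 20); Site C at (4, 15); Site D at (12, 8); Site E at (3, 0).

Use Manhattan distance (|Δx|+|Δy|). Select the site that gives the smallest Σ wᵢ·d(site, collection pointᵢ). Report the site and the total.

Total weighted distance at each candidate:
  Site A (14, 13): total = 3180
  Site B (3, 20): total = 2840
  Site C (4, 15): total = 2740
  Site D (12, 8): total = 3490
  Site E (3, 0): total = 4680
Minimum is at Site C with total 2740 blocks.

Site C, total 2740 blocks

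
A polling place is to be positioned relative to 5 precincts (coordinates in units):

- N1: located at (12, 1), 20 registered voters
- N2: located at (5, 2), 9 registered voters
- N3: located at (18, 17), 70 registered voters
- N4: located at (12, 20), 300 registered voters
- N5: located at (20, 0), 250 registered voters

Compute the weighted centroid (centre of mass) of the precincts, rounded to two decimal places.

(15.63, 11.14)

The minimiser of Σwᵢ‖p−pᵢ‖² is the weighted centroid p* = (Σwᵢpᵢ)/(Σwᵢ).
Σwᵢ = 649.
Σwᵢxᵢ = 20·12 + 9·5 + 70·18 + 300·12 + 250·20 = 10145.
Σwᵢyᵢ = 20·1 + 9·2 + 70·17 + 300·20 + 250·0 = 7228.
x* = 10145/649 = 15.63, y* = 7228/649 = 11.14.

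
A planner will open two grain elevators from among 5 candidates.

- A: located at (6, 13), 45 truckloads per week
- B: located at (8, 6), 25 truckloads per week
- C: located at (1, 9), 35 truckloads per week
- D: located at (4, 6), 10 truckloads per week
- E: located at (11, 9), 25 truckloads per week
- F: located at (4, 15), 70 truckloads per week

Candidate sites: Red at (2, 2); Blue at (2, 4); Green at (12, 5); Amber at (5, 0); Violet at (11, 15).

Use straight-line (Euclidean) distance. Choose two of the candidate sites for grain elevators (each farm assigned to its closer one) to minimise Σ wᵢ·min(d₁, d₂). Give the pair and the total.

{Blue, Violet}, total 1247.2

Evaluate every pair (each demand assigned to the nearer of the two):
  {Blue, Violet}: total = 1247.2
  {Red, Violet}: total = 1354.8
  {Green, Violet}: total = 1427.3
  {Amber, Violet}: total = 1455.6
  {Blue, Green}: total = 1638.7
  {Red, Green}: total = 1844.8
  {Red, Blue}: total = 1848.1
  {Blue, Amber}: total = 1848.1
  {Green, Amber}: total = 1958.1
  {Red, Amber}: total = 2177.7
Best pair: {Blue, Violet} with total 1247.2.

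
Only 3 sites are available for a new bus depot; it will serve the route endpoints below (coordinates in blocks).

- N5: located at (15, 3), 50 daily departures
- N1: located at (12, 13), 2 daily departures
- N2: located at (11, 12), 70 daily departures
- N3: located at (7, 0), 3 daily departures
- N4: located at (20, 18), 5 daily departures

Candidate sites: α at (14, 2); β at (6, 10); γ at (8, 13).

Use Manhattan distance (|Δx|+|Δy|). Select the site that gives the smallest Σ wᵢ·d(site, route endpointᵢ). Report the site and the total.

α, total 1173 blocks

Total weighted distance at each candidate:
  α (14, 2): total = 1173
  β (6, 10): total = 1451
  γ (8, 13): total = 1265
Minimum is at α with total 1173 blocks.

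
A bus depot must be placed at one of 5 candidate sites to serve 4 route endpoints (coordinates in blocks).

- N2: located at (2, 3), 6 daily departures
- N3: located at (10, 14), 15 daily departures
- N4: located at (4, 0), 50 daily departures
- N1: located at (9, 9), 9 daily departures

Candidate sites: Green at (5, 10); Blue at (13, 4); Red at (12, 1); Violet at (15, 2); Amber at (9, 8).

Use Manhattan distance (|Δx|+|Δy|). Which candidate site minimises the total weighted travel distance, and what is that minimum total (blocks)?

Green, total 790 blocks

Total weighted distance at each candidate:
  Green (5, 10): total = 790
  Blue (13, 4): total = 998
  Red (12, 1): total = 846
  Violet (15, 2): total = 1106
  Amber (9, 8): total = 836
Minimum is at Green with total 790 blocks.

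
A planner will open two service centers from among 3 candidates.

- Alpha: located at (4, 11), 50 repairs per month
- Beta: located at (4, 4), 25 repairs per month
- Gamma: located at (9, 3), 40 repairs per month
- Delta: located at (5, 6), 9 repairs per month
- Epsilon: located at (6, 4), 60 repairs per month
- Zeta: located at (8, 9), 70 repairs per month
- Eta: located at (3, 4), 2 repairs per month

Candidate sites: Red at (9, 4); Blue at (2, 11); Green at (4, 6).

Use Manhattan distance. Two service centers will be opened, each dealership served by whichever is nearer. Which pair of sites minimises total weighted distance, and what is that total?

{Red, Blue}, total 931

Evaluate every pair (each demand assigned to the nearer of the two):
  {Red, Blue}: total = 931
  {Red, Green}: total = 955
  {Blue, Green}: total = 1215
Best pair: {Red, Blue} with total 931.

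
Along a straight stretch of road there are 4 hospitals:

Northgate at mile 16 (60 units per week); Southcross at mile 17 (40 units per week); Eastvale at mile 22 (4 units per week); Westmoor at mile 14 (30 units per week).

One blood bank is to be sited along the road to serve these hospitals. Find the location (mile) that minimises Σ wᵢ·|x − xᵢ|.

x = 16

For a sum of weighted absolute distances on a line, the optimum is the weighted median (not the mean). Total weight W = 134; half-weight = 67.
Sort by position and accumulate weight:
  mile 14 (Westmoor, w=30) → cum 30
  mile 16 (Northgate, w=60) → cum 90  ≥ 67 → median here
  mile 17 (Southcross, w=40) → cum 130
  mile 22 (Eastvale, w=4) → cum 134
Optimal location: mile 16.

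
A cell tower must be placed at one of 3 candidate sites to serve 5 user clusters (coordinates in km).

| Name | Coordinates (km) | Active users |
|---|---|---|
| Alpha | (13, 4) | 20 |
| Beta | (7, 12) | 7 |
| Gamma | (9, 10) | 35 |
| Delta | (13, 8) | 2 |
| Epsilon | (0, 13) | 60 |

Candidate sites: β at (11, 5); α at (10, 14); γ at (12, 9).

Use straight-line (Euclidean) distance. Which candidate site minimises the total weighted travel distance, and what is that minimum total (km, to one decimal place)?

α, total 994.8 km

Total weighted distance at each candidate:
  β (11, 5): total = 1112.9
  α (10, 14): total = 994.8
  γ (12, 9): total = 1015.3
Minimum is at α with total 994.8 km.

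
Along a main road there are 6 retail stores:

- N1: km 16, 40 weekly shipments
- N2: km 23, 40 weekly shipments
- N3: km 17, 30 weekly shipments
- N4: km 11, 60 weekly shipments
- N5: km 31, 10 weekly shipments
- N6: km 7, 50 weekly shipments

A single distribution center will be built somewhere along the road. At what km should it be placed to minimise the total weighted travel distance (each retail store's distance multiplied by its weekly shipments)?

x = 16

For a sum of weighted absolute distances on a line, the optimum is the weighted median (not the mean). Total weight W = 230; half-weight = 115.
Sort by position and accumulate weight:
  km 7 (N6, w=50) → cum 50
  km 11 (N4, w=60) → cum 110
  km 16 (N1, w=40) → cum 150  ≥ 115 → median here
  km 17 (N3, w=30) → cum 180
  km 23 (N2, w=40) → cum 220
  km 31 (N5, w=10) → cum 230
Optimal location: km 16.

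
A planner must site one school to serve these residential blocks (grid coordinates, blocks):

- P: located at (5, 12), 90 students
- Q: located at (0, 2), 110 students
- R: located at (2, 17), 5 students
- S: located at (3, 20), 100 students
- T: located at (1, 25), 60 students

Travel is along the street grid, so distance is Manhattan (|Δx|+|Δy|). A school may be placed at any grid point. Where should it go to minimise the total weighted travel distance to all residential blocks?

(3, 12)

Manhattan distance separates: Σwᵢ(|x−xᵢ|+|y−yᵢ|) = Σwᵢ|x−xᵢ| + Σwᵢ|y−yᵢ|, so x and y are optimised independently as 1-D weighted medians.
Total weight W = 365; half = 182.5.
x-coordinate, sorted with cumulative weight:
  x=0 (Q, w=110) cum 110
  x=1 (T, w=60) cum 170
  x=2 (R, w=5) cum 175
  x=3 (S, w=100) cum 275  ← median
  x=5 (P, w=90) cum 365
⇒ x* = 3
y-coordinate, sorted with cumulative weight:
  y=2 (Q, w=110) cum 110
  y=12 (P, w=90) cum 200  ← median
  y=17 (R, w=5) cum 205
  y=20 (S, w=100) cum 305
  y=25 (T, w=60) cum 365
⇒ y* = 12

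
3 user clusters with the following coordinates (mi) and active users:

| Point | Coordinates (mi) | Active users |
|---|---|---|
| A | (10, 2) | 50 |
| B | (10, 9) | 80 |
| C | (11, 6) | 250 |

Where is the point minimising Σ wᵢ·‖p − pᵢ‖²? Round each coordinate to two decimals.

The minimiser of Σwᵢ‖p−pᵢ‖² is the weighted centroid p* = (Σwᵢpᵢ)/(Σwᵢ).
Σwᵢ = 380.
Σwᵢxᵢ = 50·10 + 80·10 + 250·11 = 4050.
Σwᵢyᵢ = 50·2 + 80·9 + 250·6 = 2320.
x* = 4050/380 = 10.66, y* = 2320/380 = 6.11.

(10.66, 6.11)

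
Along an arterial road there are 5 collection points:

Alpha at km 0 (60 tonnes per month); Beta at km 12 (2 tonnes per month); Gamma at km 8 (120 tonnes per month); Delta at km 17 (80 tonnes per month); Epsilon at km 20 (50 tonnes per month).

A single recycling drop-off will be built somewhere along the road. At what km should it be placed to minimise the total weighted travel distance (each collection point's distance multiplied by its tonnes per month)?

x = 8

For a sum of weighted absolute distances on a line, the optimum is the weighted median (not the mean). Total weight W = 312; half-weight = 156.
Sort by position and accumulate weight:
  km 0 (Alpha, w=60) → cum 60
  km 8 (Gamma, w=120) → cum 180  ≥ 156 → median here
  km 12 (Beta, w=2) → cum 182
  km 17 (Delta, w=80) → cum 262
  km 20 (Epsilon, w=50) → cum 312
Optimal location: km 8.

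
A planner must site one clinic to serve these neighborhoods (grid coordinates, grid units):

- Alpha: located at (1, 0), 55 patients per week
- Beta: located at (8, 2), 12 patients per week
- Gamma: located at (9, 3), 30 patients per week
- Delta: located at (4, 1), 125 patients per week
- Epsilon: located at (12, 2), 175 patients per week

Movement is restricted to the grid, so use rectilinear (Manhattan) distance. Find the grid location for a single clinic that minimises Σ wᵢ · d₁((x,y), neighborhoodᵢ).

(9, 2)

Manhattan distance separates: Σwᵢ(|x−xᵢ|+|y−yᵢ|) = Σwᵢ|x−xᵢ| + Σwᵢ|y−yᵢ|, so x and y are optimised independently as 1-D weighted medians.
Total weight W = 397; half = 198.5.
x-coordinate, sorted with cumulative weight:
  x=1 (Alpha, w=55) cum 55
  x=4 (Delta, w=125) cum 180
  x=8 (Beta, w=12) cum 192
  x=9 (Gamma, w=30) cum 222  ← median
  x=12 (Epsilon, w=175) cum 397
⇒ x* = 9
y-coordinate, sorted with cumulative weight:
  y=0 (Alpha, w=55) cum 55
  y=1 (Delta, w=125) cum 180
  y=2 (Beta, w=12) cum 192
  y=2 (Epsilon, w=175) cum 367  ← median
  y=3 (Gamma, w=30) cum 397
⇒ y* = 2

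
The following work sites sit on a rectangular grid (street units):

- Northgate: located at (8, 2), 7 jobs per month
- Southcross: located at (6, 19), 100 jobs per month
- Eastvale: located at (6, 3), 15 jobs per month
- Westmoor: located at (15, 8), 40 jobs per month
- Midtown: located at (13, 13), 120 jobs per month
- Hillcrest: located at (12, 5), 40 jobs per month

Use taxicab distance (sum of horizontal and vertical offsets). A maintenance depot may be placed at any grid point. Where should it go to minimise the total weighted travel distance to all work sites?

(12, 13)

Manhattan distance separates: Σwᵢ(|x−xᵢ|+|y−yᵢ|) = Σwᵢ|x−xᵢ| + Σwᵢ|y−yᵢ|, so x and y are optimised independently as 1-D weighted medians.
Total weight W = 322; half = 161.
x-coordinate, sorted with cumulative weight:
  x=6 (Southcross, w=100) cum 100
  x=6 (Eastvale, w=15) cum 115
  x=8 (Northgate, w=7) cum 122
  x=12 (Hillcrest, w=40) cum 162  ← median
  x=13 (Midtown, w=120) cum 282
  x=15 (Westmoor, w=40) cum 322
⇒ x* = 12
y-coordinate, sorted with cumulative weight:
  y=2 (Northgate, w=7) cum 7
  y=3 (Eastvale, w=15) cum 22
  y=5 (Hillcrest, w=40) cum 62
  y=8 (Westmoor, w=40) cum 102
  y=13 (Midtown, w=120) cum 222  ← median
  y=19 (Southcross, w=100) cum 322
⇒ y* = 13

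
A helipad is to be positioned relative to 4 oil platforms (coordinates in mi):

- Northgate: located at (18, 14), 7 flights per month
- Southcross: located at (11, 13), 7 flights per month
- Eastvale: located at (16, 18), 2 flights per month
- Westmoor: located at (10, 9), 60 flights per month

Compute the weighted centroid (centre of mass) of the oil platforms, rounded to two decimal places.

The minimiser of Σwᵢ‖p−pᵢ‖² is the weighted centroid p* = (Σwᵢpᵢ)/(Σwᵢ).
Σwᵢ = 76.
Σwᵢxᵢ = 7·18 + 7·11 + 2·16 + 60·10 = 835.
Σwᵢyᵢ = 7·14 + 7·13 + 2·18 + 60·9 = 765.
x* = 835/76 = 10.99, y* = 765/76 = 10.07.

(10.99, 10.07)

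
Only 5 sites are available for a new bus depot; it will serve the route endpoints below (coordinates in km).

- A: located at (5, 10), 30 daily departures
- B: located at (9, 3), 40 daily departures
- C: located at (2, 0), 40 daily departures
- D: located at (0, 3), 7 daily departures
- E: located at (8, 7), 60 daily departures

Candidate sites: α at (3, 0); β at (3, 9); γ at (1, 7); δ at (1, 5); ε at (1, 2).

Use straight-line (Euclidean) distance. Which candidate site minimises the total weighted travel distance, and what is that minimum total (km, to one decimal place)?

β, total 1138.8 km

Total weighted distance at each candidate:
  α (3, 0): total = 1160.1
  β (3, 9): total = 1138.8
  γ (1, 7): total = 1239.5
  δ (1, 5): total = 1178.4
  ε (1, 2): total = 1206.3
Minimum is at β with total 1138.8 km.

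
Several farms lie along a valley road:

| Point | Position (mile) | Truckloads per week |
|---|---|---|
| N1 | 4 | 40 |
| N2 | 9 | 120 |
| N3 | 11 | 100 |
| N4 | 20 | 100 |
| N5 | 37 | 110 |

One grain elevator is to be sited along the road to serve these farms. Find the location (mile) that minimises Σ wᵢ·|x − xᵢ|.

x = 11

For a sum of weighted absolute distances on a line, the optimum is the weighted median (not the mean). Total weight W = 470; half-weight = 235.
Sort by position and accumulate weight:
  mile 4 (N1, w=40) → cum 40
  mile 9 (N2, w=120) → cum 160
  mile 11 (N3, w=100) → cum 260  ≥ 235 → median here
  mile 20 (N4, w=100) → cum 360
  mile 37 (N5, w=110) → cum 470
Optimal location: mile 11.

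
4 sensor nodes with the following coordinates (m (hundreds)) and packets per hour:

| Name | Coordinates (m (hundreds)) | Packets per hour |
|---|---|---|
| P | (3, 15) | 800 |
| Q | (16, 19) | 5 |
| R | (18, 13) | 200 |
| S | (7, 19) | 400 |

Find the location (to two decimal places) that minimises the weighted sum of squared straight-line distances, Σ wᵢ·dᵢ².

(6.32, 15.87)

The minimiser of Σwᵢ‖p−pᵢ‖² is the weighted centroid p* = (Σwᵢpᵢ)/(Σwᵢ).
Σwᵢ = 1405.
Σwᵢxᵢ = 800·3 + 5·16 + 200·18 + 400·7 = 8880.
Σwᵢyᵢ = 800·15 + 5·19 + 200·13 + 400·19 = 22295.
x* = 8880/1405 = 6.32, y* = 22295/1405 = 15.87.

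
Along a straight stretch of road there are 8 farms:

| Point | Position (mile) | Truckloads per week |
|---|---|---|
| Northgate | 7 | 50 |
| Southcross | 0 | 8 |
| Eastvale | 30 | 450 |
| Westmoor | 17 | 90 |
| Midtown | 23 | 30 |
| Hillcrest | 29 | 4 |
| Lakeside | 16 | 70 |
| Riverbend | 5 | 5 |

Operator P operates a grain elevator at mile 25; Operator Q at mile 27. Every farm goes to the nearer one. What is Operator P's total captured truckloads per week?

The indifferent point is the midpoint (25+27)/2 = 26; farms left of it (closer to Operator P at 25) go to Operator P, those right go to Operator Q.
  Southcross at 0 (w=8) → Operator P
  Riverbend at 5 (w=5) → Operator P
  Northgate at 7 (w=50) → Operator P
  Lakeside at 16 (w=70) → Operator P
  Westmoor at 17 (w=90) → Operator P
  Midtown at 23 (w=30) → Operator P
  Hillcrest at 29 (w=4) → Operator Q
  Eastvale at 30 (w=450) → Operator Q
Operator P captures 253; Operator Q captures 454.

253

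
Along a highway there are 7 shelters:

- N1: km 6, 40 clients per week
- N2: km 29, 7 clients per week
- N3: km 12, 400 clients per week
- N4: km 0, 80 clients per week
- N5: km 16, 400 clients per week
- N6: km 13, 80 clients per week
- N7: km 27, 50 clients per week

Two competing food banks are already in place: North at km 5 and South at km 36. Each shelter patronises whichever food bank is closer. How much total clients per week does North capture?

The indifferent point is the midpoint (5+36)/2 = 20.5; shelters left of it (closer to North at 5) go to North, those right go to South.
  N4 at 0 (w=80) → North
  N1 at 6 (w=40) → North
  N3 at 12 (w=400) → North
  N6 at 13 (w=80) → North
  N5 at 16 (w=400) → North
  N7 at 27 (w=50) → South
  N2 at 29 (w=7) → South
North captures 1000; South captures 57.

1000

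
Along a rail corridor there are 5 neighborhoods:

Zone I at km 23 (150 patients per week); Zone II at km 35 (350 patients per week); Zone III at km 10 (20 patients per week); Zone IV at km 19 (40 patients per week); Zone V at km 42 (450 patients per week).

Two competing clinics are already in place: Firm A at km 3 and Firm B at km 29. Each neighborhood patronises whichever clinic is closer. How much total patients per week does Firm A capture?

The indifferent point is the midpoint (3+29)/2 = 16; neighborhoods left of it (closer to Firm A at 3) go to Firm A, those right go to Firm B.
  Zone III at 10 (w=20) → Firm A
  Zone IV at 19 (w=40) → Firm B
  Zone I at 23 (w=150) → Firm B
  Zone II at 35 (w=350) → Firm B
  Zone V at 42 (w=450) → Firm B
Firm A captures 20; Firm B captures 990.

20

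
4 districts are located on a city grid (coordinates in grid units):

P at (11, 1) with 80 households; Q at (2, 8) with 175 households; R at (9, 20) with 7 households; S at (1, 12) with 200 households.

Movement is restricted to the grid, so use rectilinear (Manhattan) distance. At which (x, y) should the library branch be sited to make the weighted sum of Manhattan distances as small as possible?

(2, 8)

Manhattan distance separates: Σwᵢ(|x−xᵢ|+|y−yᵢ|) = Σwᵢ|x−xᵢ| + Σwᵢ|y−yᵢ|, so x and y are optimised independently as 1-D weighted medians.
Total weight W = 462; half = 231.
x-coordinate, sorted with cumulative weight:
  x=1 (S, w=200) cum 200
  x=2 (Q, w=175) cum 375  ← median
  x=9 (R, w=7) cum 382
  x=11 (P, w=80) cum 462
⇒ x* = 2
y-coordinate, sorted with cumulative weight:
  y=1 (P, w=80) cum 80
  y=8 (Q, w=175) cum 255  ← median
  y=12 (S, w=200) cum 455
  y=20 (R, w=7) cum 462
⇒ y* = 8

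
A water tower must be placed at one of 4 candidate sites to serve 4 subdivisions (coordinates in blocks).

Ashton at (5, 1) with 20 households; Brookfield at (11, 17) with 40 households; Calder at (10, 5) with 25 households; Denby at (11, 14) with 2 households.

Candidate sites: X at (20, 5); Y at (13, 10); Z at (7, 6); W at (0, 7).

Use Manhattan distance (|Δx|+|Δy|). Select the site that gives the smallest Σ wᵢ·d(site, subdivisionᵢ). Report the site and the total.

Z, total 864 blocks

Total weighted distance at each candidate:
  X (20, 5): total = 1506
  Y (13, 10): total = 912
  Z (7, 6): total = 864
  W (0, 7): total = 1396
Minimum is at Z with total 864 blocks.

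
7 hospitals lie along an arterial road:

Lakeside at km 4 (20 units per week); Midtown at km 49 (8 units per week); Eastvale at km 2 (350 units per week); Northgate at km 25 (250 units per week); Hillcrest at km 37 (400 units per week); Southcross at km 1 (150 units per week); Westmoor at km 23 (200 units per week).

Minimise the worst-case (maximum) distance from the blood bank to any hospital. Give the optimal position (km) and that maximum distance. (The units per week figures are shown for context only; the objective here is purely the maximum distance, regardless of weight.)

location 25, max distance 24

The 1-center on a line is the midpoint of the two extreme points: leftmost at 1, rightmost at 49.
Optimal location = (1 + 49)/2 = 25; maximum distance = (49 − 1)/2 = 24.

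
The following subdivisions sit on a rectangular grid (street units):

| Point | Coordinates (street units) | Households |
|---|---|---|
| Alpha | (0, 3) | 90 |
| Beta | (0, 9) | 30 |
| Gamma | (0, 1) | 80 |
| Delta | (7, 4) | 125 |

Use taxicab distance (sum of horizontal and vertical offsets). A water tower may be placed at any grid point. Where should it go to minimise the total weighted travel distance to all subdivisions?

(0, 3)

Manhattan distance separates: Σwᵢ(|x−xᵢ|+|y−yᵢ|) = Σwᵢ|x−xᵢ| + Σwᵢ|y−yᵢ|, so x and y are optimised independently as 1-D weighted medians.
Total weight W = 325; half = 162.5.
x-coordinate, sorted with cumulative weight:
  x=0 (Alpha, w=90) cum 90
  x=0 (Beta, w=30) cum 120
  x=0 (Gamma, w=80) cum 200  ← median
  x=7 (Delta, w=125) cum 325
⇒ x* = 0
y-coordinate, sorted with cumulative weight:
  y=1 (Gamma, w=80) cum 80
  y=3 (Alpha, w=90) cum 170  ← median
  y=4 (Delta, w=125) cum 295
  y=9 (Beta, w=30) cum 325
⇒ y* = 3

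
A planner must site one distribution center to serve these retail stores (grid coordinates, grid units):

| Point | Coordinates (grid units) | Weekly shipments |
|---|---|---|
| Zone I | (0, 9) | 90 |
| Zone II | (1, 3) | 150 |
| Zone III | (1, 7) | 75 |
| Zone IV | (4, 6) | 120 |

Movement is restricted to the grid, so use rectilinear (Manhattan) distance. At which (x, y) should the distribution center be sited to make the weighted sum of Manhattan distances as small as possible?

(1, 6)

Manhattan distance separates: Σwᵢ(|x−xᵢ|+|y−yᵢ|) = Σwᵢ|x−xᵢ| + Σwᵢ|y−yᵢ|, so x and y are optimised independently as 1-D weighted medians.
Total weight W = 435; half = 217.5.
x-coordinate, sorted with cumulative weight:
  x=0 (Zone I, w=90) cum 90
  x=1 (Zone II, w=150) cum 240  ← median
  x=1 (Zone III, w=75) cum 315
  x=4 (Zone IV, w=120) cum 435
⇒ x* = 1
y-coordinate, sorted with cumulative weight:
  y=3 (Zone II, w=150) cum 150
  y=6 (Zone IV, w=120) cum 270  ← median
  y=7 (Zone III, w=75) cum 345
  y=9 (Zone I, w=90) cum 435
⇒ y* = 6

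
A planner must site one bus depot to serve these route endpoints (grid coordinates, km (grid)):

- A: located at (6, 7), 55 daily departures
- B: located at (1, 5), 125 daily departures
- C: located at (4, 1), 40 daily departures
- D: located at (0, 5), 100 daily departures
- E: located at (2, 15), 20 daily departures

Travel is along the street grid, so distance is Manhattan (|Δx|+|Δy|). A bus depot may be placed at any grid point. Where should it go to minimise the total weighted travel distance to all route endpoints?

Manhattan distance separates: Σwᵢ(|x−xᵢ|+|y−yᵢ|) = Σwᵢ|x−xᵢ| + Σwᵢ|y−yᵢ|, so x and y are optimised independently as 1-D weighted medians.
Total weight W = 340; half = 170.
x-coordinate, sorted with cumulative weight:
  x=0 (D, w=100) cum 100
  x=1 (B, w=125) cum 225  ← median
  x=2 (E, w=20) cum 245
  x=4 (C, w=40) cum 285
  x=6 (A, w=55) cum 340
⇒ x* = 1
y-coordinate, sorted with cumulative weight:
  y=1 (C, w=40) cum 40
  y=5 (B, w=125) cum 165
  y=5 (D, w=100) cum 265  ← median
  y=7 (A, w=55) cum 320
  y=15 (E, w=20) cum 340
⇒ y* = 5

(1, 5)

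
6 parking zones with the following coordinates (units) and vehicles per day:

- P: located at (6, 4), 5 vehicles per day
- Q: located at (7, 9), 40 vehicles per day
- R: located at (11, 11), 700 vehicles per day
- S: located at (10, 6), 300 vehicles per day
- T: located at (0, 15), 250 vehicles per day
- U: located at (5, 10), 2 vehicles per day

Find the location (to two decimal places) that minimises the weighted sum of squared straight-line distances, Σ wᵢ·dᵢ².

The minimiser of Σwᵢ‖p−pᵢ‖² is the weighted centroid p* = (Σwᵢpᵢ)/(Σwᵢ).
Σwᵢ = 1297.
Σwᵢxᵢ = 5·6 + 40·7 + 700·11 + 300·10 + 250·0 + 2·5 = 11020.
Σwᵢyᵢ = 5·4 + 40·9 + 700·11 + 300·6 + 250·15 + 2·10 = 13650.
x* = 11020/1297 = 8.50, y* = 13650/1297 = 10.52.

(8.50, 10.52)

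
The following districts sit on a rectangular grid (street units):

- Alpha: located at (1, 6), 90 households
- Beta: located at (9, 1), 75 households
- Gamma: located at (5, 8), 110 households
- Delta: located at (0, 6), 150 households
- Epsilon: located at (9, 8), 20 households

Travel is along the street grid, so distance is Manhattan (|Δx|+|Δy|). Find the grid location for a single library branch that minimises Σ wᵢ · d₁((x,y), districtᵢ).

(1, 6)

Manhattan distance separates: Σwᵢ(|x−xᵢ|+|y−yᵢ|) = Σwᵢ|x−xᵢ| + Σwᵢ|y−yᵢ|, so x and y are optimised independently as 1-D weighted medians.
Total weight W = 445; half = 222.5.
x-coordinate, sorted with cumulative weight:
  x=0 (Delta, w=150) cum 150
  x=1 (Alpha, w=90) cum 240  ← median
  x=5 (Gamma, w=110) cum 350
  x=9 (Beta, w=75) cum 425
  x=9 (Epsilon, w=20) cum 445
⇒ x* = 1
y-coordinate, sorted with cumulative weight:
  y=1 (Beta, w=75) cum 75
  y=6 (Alpha, w=90) cum 165
  y=6 (Delta, w=150) cum 315  ← median
  y=8 (Gamma, w=110) cum 425
  y=8 (Epsilon, w=20) cum 445
⇒ y* = 6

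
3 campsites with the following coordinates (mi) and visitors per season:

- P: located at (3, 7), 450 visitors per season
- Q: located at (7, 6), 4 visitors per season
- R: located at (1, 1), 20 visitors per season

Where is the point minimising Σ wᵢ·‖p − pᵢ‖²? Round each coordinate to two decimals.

The minimiser of Σwᵢ‖p−pᵢ‖² is the weighted centroid p* = (Σwᵢpᵢ)/(Σwᵢ).
Σwᵢ = 474.
Σwᵢxᵢ = 450·3 + 4·7 + 20·1 = 1398.
Σwᵢyᵢ = 450·7 + 4·6 + 20·1 = 3194.
x* = 1398/474 = 2.95, y* = 3194/474 = 6.74.

(2.95, 6.74)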